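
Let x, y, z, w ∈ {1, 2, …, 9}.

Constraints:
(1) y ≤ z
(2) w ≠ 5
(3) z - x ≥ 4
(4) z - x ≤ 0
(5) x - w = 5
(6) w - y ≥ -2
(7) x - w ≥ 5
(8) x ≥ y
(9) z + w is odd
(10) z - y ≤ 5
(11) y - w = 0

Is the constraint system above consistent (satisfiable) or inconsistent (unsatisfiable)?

Constraints 3, 6, 7, and 10 give y − z ≥ -5, z − x ≥ 4, x − w ≥ 5, w − y ≥ -2.
Adding all 4 inequalities: the left sides telescope to 0, and the right sides sum to (-5) + 4 + 5 + (-2) = 2. So 0 ≥ 2, which is false.

Unsatisfiable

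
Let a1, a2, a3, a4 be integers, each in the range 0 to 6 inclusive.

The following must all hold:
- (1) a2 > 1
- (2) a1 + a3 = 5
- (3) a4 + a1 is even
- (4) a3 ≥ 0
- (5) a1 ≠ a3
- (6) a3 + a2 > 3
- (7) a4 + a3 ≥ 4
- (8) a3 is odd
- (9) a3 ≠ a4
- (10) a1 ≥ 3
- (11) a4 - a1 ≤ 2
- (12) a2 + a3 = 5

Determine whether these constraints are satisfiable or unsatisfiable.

Satisfiable

Try a1 = 4, a2 = 4, a3 = 1, a4 = 6.
Check constraint 2: a1 + a3 = 5; constraint 6: a3 + a2 = 5; constraint 7: a4 + a3 = 7. The remaining constraints are straightforward to verify.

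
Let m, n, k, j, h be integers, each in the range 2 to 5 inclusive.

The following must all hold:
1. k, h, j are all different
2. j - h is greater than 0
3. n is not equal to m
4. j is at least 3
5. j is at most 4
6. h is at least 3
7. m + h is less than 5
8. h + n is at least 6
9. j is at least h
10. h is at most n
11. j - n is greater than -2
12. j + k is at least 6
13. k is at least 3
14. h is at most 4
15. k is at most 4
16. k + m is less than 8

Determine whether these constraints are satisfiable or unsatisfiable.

Unsatisfiable

Constraints 4, 5, 6, 13, 14, and 15 confine each of k, h, j to the 2 values {3, 4}.
Constraint 1 requires all 3 of them to be distinct, but only 2 values are available — impossible by the pigeonhole principle.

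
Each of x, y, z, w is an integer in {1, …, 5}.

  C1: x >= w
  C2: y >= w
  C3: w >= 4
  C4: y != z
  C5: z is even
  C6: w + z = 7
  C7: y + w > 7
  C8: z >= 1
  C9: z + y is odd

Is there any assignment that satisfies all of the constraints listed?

Satisfiable

Take x = 5, y = 5, z = 2, w = 5. Then constraint 5: z = 2 is even; constraint 6: w + z = 7; constraint 7: y + w = 10, and every other listed constraint is also met.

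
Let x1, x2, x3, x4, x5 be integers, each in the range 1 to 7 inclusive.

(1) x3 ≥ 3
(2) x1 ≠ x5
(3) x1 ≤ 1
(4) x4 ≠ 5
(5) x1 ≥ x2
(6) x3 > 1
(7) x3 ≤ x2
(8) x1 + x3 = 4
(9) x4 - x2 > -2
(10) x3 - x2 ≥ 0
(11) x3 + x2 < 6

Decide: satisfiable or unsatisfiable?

From constraints 1 and 7: x2 ≥ x3 and x3 ≥ 3, so x2 ≥ 3. From constraints 3 and 5: x2 ≤ x1 and x1 ≤ 1, so x2 ≤ 1. But 1 < 3, so no value of x2 works.

Unsatisfiable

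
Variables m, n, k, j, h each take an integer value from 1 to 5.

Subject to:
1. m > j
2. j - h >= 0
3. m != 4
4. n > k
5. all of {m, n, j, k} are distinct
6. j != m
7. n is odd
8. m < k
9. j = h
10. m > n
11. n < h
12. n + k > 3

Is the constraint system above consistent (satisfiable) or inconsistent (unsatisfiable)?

Constraints 1, 2, 4, 8, and 11 give j < m, m < k, k < n, n < h, h ≤ j. Chaining: j < m < k < n < h ≤ j, which forces j < j — impossible.

Unsatisfiable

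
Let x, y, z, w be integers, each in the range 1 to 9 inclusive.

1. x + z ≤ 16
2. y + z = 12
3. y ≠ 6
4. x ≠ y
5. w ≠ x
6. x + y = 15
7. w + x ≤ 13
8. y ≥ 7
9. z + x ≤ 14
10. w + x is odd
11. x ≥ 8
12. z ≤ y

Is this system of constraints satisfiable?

The assignment x = 8, y = 7, z = 5, w = 5 works:
  constraint 1 holds since x + z = 13.
  constraint 2 holds since y + z = 12.
  constraint 6 holds since x + y = 15.
The rest check out directly.

Satisfiable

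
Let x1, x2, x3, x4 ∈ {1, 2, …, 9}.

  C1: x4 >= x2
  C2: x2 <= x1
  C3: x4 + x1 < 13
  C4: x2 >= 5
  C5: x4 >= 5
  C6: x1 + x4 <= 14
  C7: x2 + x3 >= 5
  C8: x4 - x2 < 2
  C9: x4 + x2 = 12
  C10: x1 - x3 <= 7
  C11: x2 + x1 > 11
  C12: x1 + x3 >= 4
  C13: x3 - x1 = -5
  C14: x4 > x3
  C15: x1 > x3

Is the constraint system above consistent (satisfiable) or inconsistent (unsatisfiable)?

Setting (x1, x2, x3, x4) = (6, 6, 1, 6) satisfies everything: constraint 3: x4 + x1 = 12; constraint 6: x1 + x4 = 12; constraint 7: x2 + x3 = 7, and the others follow.

Satisfiable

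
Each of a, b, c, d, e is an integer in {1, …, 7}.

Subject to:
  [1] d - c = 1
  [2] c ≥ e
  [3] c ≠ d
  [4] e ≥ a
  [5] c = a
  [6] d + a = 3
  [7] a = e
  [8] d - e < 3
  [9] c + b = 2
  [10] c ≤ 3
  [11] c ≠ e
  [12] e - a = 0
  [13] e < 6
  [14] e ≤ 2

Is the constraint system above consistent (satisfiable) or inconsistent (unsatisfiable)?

From constraints 5 and 7, c = a = e, so c = e. But constraint 11 says c ≠ e. Contradiction.

Unsatisfiable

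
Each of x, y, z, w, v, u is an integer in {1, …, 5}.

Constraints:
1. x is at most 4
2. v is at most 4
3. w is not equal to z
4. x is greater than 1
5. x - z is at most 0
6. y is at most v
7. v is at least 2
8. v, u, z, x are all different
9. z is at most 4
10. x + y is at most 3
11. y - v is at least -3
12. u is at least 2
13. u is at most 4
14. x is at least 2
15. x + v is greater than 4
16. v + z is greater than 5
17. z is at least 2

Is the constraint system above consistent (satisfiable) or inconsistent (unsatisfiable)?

Constraints 1, 2, 7, 9, 12, 13, 14, and 17 confine each of v, u, z, x to the 3 values {2, …, 4}.
Constraint 8 requires all 4 of them to be distinct, but only 3 values are available — impossible by the pigeonhole principle.

Unsatisfiable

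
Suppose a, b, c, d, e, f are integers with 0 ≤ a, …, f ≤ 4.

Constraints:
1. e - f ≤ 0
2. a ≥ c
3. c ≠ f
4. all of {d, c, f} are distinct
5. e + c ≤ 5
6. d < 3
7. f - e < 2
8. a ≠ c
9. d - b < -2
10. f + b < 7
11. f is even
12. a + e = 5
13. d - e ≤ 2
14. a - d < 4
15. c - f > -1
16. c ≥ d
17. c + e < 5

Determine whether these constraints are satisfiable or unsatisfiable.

Try a = 4, b = 4, c = 3, d = 1, e = 1, f = 2.
Check constraint 1: e - f = -1; constraint 5: e + c = 4; constraint 7: f - e = 1. The remaining constraints are straightforward to verify.

Satisfiable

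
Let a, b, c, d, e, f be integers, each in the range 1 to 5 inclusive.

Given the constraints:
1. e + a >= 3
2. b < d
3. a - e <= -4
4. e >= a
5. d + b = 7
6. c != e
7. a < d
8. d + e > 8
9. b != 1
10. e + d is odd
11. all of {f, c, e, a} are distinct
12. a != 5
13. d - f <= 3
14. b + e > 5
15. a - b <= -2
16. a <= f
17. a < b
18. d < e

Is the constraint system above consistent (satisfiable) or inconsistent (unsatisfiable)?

Satisfiable

Try a = 1, b = 3, c = 4, d = 4, e = 5, f = 3.
Check constraint 1: e + a = 6; constraint 3: a - e = -4; constraint 5: d + b = 7. The remaining constraints are straightforward to verify.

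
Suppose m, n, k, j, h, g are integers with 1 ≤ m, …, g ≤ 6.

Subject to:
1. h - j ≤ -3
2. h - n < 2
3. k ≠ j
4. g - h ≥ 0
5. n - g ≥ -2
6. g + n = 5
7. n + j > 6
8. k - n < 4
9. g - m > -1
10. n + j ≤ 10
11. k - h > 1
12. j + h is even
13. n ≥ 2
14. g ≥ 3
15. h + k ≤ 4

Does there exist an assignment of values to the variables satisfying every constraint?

Satisfiable

The assignment m = 3, n = 2, k = 3, j = 5, h = 1, g = 3 works:
  constraint 1 holds since h - j = -4.
  constraint 2 holds since h - n = -1.
  constraint 4 holds since g - h = 2.
The rest check out directly.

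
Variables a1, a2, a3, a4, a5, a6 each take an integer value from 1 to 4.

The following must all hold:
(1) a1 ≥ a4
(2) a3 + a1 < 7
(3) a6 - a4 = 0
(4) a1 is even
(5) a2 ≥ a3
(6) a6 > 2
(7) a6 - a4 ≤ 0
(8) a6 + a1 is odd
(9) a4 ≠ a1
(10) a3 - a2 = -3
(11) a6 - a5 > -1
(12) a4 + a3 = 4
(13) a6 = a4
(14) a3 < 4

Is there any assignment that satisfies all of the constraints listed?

Take a1 = 4, a2 = 4, a3 = 1, a4 = 3, a5 = 1, a6 = 3. Then constraint 2: a3 + a1 = 5; constraint 3: a6 - a4 = 0, and every other listed constraint is also met.

Satisfiable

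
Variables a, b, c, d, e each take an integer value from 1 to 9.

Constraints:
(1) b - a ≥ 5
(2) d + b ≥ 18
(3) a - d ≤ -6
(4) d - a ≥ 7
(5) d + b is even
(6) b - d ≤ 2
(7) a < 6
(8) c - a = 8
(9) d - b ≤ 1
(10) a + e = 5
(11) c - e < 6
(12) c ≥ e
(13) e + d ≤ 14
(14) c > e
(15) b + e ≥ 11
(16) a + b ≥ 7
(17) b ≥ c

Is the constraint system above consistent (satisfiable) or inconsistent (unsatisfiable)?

Satisfiable

The assignment a = 1, b = 9, c = 9, d = 9, e = 4 works:
  constraint 1 holds since b - a = 8.
  constraint 2 holds since d + b = 18.
  constraint 3 holds since a - d = -8.
The rest check out directly.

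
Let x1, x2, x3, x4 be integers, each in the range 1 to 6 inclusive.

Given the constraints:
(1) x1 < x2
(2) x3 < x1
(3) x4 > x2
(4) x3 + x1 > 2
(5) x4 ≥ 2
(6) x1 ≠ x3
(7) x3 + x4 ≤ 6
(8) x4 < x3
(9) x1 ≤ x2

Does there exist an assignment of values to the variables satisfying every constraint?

Unsatisfiable

Constraints 1, 2, 3, and 8 give x4 < x3, x3 < x1, x1 < x2, x2 < x4. Chaining: x4 < x3 < x1 < x2 < x4, which forces x4 < x4 — impossible.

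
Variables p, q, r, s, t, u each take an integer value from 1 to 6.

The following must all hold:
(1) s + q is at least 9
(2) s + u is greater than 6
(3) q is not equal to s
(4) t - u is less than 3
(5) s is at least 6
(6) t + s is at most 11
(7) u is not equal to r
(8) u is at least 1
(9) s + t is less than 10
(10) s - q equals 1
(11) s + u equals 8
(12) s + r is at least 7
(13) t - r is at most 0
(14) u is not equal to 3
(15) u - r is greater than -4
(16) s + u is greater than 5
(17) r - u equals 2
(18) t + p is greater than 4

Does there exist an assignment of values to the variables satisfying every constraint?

Satisfiable

Setting (p, q, r, s, t, u) = (3, 5, 4, 6, 3, 2) satisfies everything: constraint 1: s + q = 11; constraint 2: s + u = 8, and the others follow.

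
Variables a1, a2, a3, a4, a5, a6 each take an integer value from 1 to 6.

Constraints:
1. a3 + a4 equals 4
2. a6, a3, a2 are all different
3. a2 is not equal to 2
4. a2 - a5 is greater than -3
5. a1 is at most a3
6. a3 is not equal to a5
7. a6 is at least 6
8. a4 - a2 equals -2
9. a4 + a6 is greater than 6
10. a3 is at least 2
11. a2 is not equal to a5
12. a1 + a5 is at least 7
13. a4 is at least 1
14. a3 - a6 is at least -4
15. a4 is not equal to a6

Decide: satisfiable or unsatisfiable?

Try a1 = 2, a2 = 4, a3 = 2, a4 = 2, a5 = 5, a6 = 6.
Check constraint 1: a3 + a4 = 4; constraint 4: a2 - a5 = -1; constraint 8: a4 - a2 = -2. The remaining constraints are straightforward to verify.

Satisfiable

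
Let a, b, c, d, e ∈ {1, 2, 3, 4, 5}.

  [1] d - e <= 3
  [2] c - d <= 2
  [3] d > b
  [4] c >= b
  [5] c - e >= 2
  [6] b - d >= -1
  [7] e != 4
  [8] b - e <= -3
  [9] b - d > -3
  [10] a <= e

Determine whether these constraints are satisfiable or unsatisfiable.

Constraints 2, 5, 6, and 8 give d − c ≥ -2, c − e ≥ 2, e − b ≥ 3, b − d ≥ -1.
Adding all 4 inequalities: the left sides telescope to 0, and the right sides sum to (-2) + 2 + 3 + (-1) = 2. So 0 ≥ 2, which is false.

Unsatisfiable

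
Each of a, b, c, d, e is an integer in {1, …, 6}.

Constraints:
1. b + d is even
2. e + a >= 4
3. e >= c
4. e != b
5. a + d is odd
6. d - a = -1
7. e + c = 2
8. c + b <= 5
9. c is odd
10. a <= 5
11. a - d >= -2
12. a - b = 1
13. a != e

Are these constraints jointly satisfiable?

Satisfiable

Try a = 3, b = 2, c = 1, d = 2, e = 1.
Check constraint 2: e + a = 4; constraint 6: d - a = -1. The remaining constraints are straightforward to verify.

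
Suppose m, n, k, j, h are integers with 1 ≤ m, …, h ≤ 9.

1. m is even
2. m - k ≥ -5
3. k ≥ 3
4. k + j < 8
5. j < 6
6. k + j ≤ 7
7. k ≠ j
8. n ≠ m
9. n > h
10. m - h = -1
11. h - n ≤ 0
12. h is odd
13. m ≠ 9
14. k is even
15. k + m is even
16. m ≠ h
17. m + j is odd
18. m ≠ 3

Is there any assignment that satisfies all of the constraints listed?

One satisfying assignment is m = 2, n = 4, k = 4, j = 1, h = 3.
For the less obvious constraints — constraint 2: m - k = -2; constraint 4: k + j = 5 — and the others hold by inspection.

Satisfiable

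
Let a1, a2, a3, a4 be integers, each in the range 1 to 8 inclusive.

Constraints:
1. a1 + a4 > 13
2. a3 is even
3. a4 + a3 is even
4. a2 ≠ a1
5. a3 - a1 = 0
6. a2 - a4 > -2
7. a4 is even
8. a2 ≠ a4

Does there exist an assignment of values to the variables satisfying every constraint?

Satisfiable

Take a1 = 8, a2 = 7, a3 = 8, a4 = 6. Then constraint 1: a1 + a4 = 14; constraint 5: a3 - a1 = 0, and every other listed constraint is also met.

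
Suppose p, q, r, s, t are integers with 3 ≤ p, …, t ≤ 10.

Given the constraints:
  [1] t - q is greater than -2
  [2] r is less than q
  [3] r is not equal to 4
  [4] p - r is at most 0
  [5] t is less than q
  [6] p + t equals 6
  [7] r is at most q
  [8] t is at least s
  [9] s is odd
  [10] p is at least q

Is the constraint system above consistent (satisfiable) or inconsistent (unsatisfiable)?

Constraints 2, 4, and 10 give p ≤ r, r < q, q ≤ p. Chaining: p ≤ r < q ≤ p, which forces p < p — impossible.

Unsatisfiable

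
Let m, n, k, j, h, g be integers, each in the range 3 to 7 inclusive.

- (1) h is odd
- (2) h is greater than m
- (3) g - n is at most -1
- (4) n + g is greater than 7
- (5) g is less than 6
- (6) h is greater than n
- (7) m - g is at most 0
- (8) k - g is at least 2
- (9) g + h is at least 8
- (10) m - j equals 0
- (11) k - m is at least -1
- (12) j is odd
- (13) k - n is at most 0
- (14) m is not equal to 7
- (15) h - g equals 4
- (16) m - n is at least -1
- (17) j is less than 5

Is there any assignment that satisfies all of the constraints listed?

Constraints 7, 8, 13, and 16 give m − n ≥ -1, n − k ≥ 0, k − g ≥ 2, g − m ≥ 0.
Adding all 4 inequalities: the left sides telescope to 0, and the right sides sum to (-1) + 0 + 2 + 0 = 1. So 0 ≥ 1, which is false.

Unsatisfiable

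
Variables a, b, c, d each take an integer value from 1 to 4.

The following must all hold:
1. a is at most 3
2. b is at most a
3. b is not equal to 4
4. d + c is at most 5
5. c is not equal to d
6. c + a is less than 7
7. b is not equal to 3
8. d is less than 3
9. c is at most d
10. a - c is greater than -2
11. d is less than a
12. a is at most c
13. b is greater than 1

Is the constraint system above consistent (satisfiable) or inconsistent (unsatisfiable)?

Constraints 9, 11, and 12 give a ≤ c, c ≤ d, d < a. Chaining: a ≤ c ≤ d < a, which forces a < a — impossible.

Unsatisfiable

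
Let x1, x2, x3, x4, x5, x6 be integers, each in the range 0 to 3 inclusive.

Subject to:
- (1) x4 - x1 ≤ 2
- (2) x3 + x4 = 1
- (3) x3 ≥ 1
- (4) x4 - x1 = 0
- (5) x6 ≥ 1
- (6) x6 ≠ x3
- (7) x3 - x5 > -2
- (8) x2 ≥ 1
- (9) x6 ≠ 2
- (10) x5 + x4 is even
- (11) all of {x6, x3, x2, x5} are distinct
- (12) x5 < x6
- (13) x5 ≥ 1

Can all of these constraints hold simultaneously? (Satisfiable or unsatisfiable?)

Constraints 3, 5, 8, and 13 confine each of x6, x3, x2, x5 to the 3 values {1, …, 3} (the domain already gives each ≤ 3).
Constraint 11 requires all 4 of them to be distinct, but only 3 values are available — impossible by the pigeonhole principle.

Unsatisfiable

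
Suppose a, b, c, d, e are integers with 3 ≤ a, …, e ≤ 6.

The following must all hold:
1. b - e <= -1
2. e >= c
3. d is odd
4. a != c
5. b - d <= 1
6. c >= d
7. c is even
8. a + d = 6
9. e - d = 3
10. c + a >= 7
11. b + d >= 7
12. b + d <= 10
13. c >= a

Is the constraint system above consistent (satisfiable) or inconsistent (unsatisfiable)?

One satisfying assignment is a = 3, b = 4, c = 4, d = 3, e = 6.
For the less obvious constraints — constraint 1: b - e = -2; constraint 5: b - d = 1; constraint 8: a + d = 6 — and the others hold by inspection.

Satisfiable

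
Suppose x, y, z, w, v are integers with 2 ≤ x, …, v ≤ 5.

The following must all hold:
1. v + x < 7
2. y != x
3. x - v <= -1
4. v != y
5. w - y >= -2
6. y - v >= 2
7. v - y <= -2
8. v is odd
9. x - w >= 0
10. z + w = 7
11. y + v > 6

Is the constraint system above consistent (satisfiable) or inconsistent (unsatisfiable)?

Constraints 3, 5, 7, and 9 give w − y ≥ -2, y − v ≥ 2, v − x ≥ 1, x − w ≥ 0.
Adding all 4 inequalities: the left sides telescope to 0, and the right sides sum to (-2) + 2 + 1 + 0 = 1. So 0 ≥ 1, which is false.

Unsatisfiable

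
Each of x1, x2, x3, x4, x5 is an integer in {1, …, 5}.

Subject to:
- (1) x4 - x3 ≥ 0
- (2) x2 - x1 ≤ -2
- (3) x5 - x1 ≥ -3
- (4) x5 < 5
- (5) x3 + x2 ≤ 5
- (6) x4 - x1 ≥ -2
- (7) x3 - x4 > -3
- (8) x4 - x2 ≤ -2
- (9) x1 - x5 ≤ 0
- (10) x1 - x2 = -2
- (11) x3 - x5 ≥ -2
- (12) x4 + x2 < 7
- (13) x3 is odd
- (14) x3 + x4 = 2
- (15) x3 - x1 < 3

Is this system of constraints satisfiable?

Constraints 1, 2, 8, 9, and 11 give x3 − x5 ≥ -2, x5 − x1 ≥ 0, x1 − x2 ≥ 2, x2 − x4 ≥ 2, x4 − x3 ≥ 0.
Adding all 5 inequalities: the left sides telescope to 0, and the right sides sum to (-2) + 0 + 2 + 2 + 0 = 2. So 0 ≥ 2, which is false.

Unsatisfiable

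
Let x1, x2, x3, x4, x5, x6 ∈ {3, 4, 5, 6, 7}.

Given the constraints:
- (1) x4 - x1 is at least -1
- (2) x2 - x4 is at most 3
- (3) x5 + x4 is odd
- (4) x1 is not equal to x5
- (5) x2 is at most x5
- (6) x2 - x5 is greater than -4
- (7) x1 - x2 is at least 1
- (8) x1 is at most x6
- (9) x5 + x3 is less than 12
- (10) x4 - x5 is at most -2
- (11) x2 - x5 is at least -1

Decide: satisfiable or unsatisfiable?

Constraints 1, 7, 10, and 11 give x2 − x5 ≥ -1, x5 − x4 ≥ 2, x4 − x1 ≥ -1, x1 − x2 ≥ 1.
Adding all 4 inequalities: the left sides telescope to 0, and the right sides sum to (-1) + 2 + (-1) + 1 = 1. So 0 ≥ 1, which is false.

Unsatisfiable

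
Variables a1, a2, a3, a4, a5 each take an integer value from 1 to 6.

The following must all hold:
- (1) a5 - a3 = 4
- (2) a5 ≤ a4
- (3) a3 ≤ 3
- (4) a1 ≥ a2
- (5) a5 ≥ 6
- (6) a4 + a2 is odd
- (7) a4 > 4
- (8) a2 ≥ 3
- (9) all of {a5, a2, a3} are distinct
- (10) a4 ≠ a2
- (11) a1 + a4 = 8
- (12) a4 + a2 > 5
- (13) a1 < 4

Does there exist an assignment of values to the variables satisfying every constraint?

From constraints 4 and 8: a1 ≥ a2 ≥ 3. From constraints 2 and 5: a4 ≥ a5 ≥ 6. Hence a1 + a4 ≥ 9. But constraint 11 requires a1 + a4 = 8, and 8 < 9. Contradiction.

Unsatisfiable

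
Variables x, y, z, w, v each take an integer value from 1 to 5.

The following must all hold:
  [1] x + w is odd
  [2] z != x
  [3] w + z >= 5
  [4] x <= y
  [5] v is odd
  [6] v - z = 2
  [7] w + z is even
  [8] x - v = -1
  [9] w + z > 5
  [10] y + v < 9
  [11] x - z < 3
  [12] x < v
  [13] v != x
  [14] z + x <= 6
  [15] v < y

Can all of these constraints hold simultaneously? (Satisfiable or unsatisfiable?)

Satisfiable

Take x = 2, y = 4, z = 1, w = 5, v = 3. Then constraint 3: w + z = 6; constraint 6: v - z = 2, and every other listed constraint is also met.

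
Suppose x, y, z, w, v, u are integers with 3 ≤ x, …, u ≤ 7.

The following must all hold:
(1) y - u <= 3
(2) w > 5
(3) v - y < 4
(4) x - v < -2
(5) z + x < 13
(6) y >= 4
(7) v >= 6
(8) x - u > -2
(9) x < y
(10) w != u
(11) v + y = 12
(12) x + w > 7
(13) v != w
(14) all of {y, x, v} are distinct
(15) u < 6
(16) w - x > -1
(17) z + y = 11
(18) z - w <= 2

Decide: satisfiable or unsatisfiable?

Satisfiable

One satisfying assignment is x = 4, y = 5, z = 6, w = 6, v = 7, u = 3.
For the less obvious constraints — constraint 1: y - u = 2; constraint 3: v - y = 2; constraint 4: x - v = -3 — and the others hold by inspection.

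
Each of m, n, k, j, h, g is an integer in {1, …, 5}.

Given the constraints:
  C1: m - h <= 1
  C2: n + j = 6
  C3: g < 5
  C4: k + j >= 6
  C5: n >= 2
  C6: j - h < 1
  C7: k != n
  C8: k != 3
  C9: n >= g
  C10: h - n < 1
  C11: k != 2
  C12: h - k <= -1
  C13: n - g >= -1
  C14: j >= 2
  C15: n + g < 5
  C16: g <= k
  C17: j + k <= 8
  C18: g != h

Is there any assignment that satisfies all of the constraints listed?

Satisfiable

Try m = 1, n = 3, k = 5, j = 3, h = 3, g = 1.
Check constraint 1: m - h = -2; constraint 2: n + j = 6. The remaining constraints are straightforward to verify.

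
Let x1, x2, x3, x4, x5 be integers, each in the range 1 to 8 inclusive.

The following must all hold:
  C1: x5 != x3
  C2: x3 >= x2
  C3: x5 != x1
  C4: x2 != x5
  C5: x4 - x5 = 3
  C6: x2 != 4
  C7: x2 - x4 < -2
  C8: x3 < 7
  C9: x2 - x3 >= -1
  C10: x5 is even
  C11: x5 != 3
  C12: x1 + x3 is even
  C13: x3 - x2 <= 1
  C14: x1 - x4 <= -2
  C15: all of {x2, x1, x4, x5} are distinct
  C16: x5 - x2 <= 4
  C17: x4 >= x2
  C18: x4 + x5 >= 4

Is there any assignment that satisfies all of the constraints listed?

Try x1 = 3, x2 = 1, x3 = 1, x4 = 5, x5 = 2.
Check constraint 5: x4 - x5 = 3; constraint 7: x2 - x4 = -4. The remaining constraints are straightforward to verify.

Satisfiable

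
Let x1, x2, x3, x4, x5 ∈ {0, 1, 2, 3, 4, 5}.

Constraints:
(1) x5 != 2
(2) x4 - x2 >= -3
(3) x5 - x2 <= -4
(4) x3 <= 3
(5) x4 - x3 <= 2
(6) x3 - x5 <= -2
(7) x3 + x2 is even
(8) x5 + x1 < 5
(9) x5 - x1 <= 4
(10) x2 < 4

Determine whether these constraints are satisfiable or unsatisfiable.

Constraints 2, 3, 5, and 6 give x3 − x4 ≥ -2, x4 − x2 ≥ -3, x2 − x5 ≥ 4, x5 − x3 ≥ 2.
Adding all 4 inequalities: the left sides telescope to 0, and the right sides sum to (-2) + (-3) + 4 + 2 = 1. So 0 ≥ 1, which is false.

Unsatisfiable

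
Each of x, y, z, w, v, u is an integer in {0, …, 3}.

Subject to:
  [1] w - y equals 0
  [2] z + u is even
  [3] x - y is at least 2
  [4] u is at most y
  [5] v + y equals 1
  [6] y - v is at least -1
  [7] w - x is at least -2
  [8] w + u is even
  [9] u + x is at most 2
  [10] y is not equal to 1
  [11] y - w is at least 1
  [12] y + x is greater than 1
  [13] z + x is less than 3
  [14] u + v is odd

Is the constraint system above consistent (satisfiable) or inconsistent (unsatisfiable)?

Constraints 3, 7, and 11 give x − y ≥ 2, y − w ≥ 1, w − x ≥ -2.
Adding all 3 inequalities: the left sides telescope to 0, and the right sides sum to 2 + 1 + (-2) = 1. So 0 ≥ 1, which is false.

Unsatisfiable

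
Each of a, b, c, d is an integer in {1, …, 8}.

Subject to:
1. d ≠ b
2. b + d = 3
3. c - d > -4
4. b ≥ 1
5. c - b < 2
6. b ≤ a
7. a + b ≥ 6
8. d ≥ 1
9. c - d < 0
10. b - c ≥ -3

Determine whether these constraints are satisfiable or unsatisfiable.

The assignment a = 7, b = 1, c = 1, d = 2 works:
  constraint 2 holds since b + d = 3.
  constraint 3 holds since c - d = -1.
The rest check out directly.

Satisfiable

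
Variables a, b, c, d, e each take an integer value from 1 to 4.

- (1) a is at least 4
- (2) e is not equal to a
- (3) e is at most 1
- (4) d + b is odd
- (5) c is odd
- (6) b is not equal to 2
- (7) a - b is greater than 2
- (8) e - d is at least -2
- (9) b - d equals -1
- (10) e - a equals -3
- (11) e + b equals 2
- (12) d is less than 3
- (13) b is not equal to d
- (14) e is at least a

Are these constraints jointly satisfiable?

Unsatisfiable

From constraint 1: a ≥ 4. From constraints 3 and 14: a ≤ e and e ≤ 1, so a ≤ 1. But 1 < 4, so no value of a works.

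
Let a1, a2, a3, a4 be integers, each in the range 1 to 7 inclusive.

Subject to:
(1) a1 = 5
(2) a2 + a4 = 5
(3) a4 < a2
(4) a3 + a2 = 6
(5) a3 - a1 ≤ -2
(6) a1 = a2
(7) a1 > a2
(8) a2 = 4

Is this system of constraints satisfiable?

Unsatisfiable

Constraint 1 fixes a1 = 5 and constraint 8 fixes a2 = 4, but constraint 6 requires a1 = a2. Since 5 ≠ 4, contradiction.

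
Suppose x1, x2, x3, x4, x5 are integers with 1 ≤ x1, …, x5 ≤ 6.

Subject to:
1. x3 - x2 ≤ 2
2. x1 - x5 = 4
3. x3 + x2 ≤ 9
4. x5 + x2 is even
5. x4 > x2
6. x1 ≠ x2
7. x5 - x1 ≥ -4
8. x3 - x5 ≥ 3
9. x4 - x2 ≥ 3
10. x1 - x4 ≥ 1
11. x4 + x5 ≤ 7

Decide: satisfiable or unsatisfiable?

Unsatisfiable

Constraints 1, 7, 8, 9, and 10 give x5 − x1 ≥ -4, x1 − x4 ≥ 1, x4 − x2 ≥ 3, x2 − x3 ≥ -2, x3 − x5 ≥ 3.
Adding all 5 inequalities: the left sides telescope to 0, and the right sides sum to (-4) + 1 + 3 + (-2) + 3 = 1. So 0 ≥ 1, which is false.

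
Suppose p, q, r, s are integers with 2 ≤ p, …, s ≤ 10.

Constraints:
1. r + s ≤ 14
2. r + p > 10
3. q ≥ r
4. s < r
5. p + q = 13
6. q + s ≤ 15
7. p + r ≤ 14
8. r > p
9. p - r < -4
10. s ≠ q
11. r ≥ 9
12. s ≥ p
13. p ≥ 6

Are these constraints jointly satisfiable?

Unsatisfiable

From constraint 13: p ≥ 6. From constraints 3 and 11: q ≥ r ≥ 9. Hence p + q ≥ 15. But constraint 5 requires p + q = 13, and 13 < 15. Contradiction.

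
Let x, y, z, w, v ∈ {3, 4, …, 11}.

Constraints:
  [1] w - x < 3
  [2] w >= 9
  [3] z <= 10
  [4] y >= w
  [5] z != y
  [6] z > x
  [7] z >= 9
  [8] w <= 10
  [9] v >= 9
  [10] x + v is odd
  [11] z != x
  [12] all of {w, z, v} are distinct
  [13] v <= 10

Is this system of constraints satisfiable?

Unsatisfiable

Constraints 2, 3, 7, 8, 9, and 13 confine each of w, z, v to the 2 values {9, 10}.
Constraint 12 requires all 3 of them to be distinct, but only 2 values are available — impossible by the pigeonhole principle.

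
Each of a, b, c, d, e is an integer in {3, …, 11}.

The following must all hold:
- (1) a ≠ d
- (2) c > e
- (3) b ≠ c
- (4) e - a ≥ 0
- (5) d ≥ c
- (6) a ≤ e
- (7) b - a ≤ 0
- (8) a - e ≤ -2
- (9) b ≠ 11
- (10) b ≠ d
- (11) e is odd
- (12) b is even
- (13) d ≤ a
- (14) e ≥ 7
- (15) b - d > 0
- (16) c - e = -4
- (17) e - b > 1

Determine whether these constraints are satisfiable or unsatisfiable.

Unsatisfiable

Constraints 2, 5, 6, 7, and 15 give d < b, b ≤ a, a ≤ e, e < c, c ≤ d. Chaining: d < b ≤ a ≤ e < c ≤ d, which forces d < d — impossible.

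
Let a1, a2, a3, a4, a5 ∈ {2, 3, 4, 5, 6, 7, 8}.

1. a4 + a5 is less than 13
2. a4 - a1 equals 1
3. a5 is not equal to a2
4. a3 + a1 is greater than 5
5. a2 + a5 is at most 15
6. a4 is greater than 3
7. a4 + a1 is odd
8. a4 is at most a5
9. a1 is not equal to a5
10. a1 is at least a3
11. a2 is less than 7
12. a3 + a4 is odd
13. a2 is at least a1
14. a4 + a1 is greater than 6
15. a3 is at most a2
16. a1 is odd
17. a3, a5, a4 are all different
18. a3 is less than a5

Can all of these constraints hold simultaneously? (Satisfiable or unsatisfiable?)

One satisfying assignment is a1 = 3, a2 = 6, a3 = 3, a4 = 4, a5 = 7.
For the less obvious constraints — constraint 1: a4 + a5 = 11; constraint 2: a4 - a1 = 1 — and the others hold by inspection.

Satisfiable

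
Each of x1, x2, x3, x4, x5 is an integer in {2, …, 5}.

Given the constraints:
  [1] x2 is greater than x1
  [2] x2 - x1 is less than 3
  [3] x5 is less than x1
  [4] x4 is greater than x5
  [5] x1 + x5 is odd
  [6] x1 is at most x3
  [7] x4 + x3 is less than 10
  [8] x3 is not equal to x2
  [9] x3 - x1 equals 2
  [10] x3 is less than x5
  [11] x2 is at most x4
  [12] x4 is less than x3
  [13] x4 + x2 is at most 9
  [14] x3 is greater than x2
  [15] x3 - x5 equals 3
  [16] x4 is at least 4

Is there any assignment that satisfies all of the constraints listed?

Unsatisfiable

Constraints 1, 3, 10, 11, and 12 give x4 < x3, x3 < x5, x5 < x1, x1 < x2, x2 ≤ x4. Chaining: x4 < x3 < x5 < x1 < x2 ≤ x4, which forces x4 < x4 — impossible.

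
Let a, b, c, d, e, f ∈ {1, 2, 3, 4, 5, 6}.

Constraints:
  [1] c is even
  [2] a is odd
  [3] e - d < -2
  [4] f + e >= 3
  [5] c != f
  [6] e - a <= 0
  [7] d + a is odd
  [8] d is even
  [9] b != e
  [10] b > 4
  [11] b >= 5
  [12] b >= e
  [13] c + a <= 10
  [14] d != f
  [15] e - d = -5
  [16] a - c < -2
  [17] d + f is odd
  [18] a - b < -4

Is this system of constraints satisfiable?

Satisfiable

One satisfying assignment is a = 1, b = 6, c = 6, d = 6, e = 1, f = 5.
For the less obvious constraints — constraint 3: e - d = -5; constraint 4: f + e = 6; constraint 6: e - a = 0 — and the others hold by inspection.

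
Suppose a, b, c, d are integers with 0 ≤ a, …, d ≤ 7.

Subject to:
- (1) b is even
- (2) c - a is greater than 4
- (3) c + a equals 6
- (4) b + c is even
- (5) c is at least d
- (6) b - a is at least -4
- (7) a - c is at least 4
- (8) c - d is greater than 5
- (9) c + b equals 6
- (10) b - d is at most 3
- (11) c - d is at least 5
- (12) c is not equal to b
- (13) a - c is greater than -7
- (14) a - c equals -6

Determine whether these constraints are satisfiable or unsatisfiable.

Constraints 6, 7, 10, and 11 give b − a ≥ -4, a − c ≥ 4, c − d ≥ 5, d − b ≥ -3.
Adding all 4 inequalities: the left sides telescope to 0, and the right sides sum to (-4) + 4 + 5 + (-3) = 2. So 0 ≥ 2, which is false.

Unsatisfiable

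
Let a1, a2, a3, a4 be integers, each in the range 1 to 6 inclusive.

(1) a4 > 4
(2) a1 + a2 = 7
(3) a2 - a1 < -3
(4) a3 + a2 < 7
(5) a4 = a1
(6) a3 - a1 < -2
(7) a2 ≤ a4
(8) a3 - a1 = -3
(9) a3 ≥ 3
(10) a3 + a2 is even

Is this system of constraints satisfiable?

Satisfiable

One satisfying assignment is a1 = 6, a2 = 1, a3 = 3, a4 = 6.
For the less obvious constraints — constraint 2: a1 + a2 = 7; constraint 3: a2 - a1 = -5; constraint 4: a3 + a2 = 4 — and the others hold by inspection.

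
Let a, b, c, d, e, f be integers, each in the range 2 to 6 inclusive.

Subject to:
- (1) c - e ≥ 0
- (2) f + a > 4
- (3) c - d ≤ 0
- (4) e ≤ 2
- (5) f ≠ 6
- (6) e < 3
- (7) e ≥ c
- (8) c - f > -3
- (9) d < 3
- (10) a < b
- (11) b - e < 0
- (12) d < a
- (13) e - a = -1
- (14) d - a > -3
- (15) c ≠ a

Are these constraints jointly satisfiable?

Unsatisfiable

Constraints 1, 3, 10, 11, and 12 give e ≤ c, c ≤ d, d < a, a < b, b < e. Chaining: e ≤ c ≤ d < a < b < e, which forces e < e — impossible.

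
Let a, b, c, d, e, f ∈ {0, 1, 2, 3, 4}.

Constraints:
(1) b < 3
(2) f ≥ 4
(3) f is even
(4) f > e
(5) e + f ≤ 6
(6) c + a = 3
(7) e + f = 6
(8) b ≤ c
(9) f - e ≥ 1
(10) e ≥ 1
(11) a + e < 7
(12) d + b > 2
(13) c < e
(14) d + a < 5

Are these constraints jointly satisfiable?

One satisfying assignment is a = 2, b = 1, c = 1, d = 2, e = 2, f = 4.
For the less obvious constraints — constraint 5: e + f = 6; constraint 6: c + a = 3 — and the others hold by inspection.

Satisfiable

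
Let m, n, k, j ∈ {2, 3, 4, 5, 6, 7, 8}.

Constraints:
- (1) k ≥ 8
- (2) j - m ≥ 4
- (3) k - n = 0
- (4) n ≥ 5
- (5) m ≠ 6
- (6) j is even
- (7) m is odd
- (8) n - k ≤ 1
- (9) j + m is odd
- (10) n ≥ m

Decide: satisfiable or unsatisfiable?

Satisfiable

Try m = 3, n = 8, k = 8, j = 8.
Check constraint 2: j - m = 5; constraint 3: k - n = 0; constraint 8: n - k = 0. The remaining constraints are straightforward to verify.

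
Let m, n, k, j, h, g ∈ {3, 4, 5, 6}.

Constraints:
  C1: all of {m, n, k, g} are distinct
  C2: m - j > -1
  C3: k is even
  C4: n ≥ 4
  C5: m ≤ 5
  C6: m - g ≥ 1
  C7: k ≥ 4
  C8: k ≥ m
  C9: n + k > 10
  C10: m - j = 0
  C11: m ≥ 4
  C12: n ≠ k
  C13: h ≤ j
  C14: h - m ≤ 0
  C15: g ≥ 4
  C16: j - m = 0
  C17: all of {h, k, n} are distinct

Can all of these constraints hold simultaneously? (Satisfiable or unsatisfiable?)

Unsatisfiable

Constraints 4, 7, 11, and 15 confine each of m, n, k, g to the 3 values {4, …, 6} (the domain already gives each ≤ 6).
Constraint 1 requires all 4 of them to be distinct, but only 3 values are available — impossible by the pigeonhole principle.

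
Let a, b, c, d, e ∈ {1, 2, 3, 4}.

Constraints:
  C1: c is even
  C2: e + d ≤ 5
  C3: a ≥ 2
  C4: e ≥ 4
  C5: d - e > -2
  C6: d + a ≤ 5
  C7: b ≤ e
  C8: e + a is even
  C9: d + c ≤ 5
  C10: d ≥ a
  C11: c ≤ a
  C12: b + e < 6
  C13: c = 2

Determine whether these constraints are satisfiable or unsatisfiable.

From constraint 4: e ≥ 4. From constraints 3 and 10: d ≥ a ≥ 2. Hence e + d ≥ 6. But constraint 2 requires e + d ≤ 5, and 5 < 6. Contradiction.

Unsatisfiable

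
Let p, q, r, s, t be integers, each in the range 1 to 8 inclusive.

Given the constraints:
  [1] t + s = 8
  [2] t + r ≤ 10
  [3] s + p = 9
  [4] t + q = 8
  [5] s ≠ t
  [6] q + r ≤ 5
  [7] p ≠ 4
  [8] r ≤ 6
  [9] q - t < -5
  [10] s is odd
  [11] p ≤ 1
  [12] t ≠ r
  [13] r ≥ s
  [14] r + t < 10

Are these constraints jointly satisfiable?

From constraints 8 and 13: s ≤ r ≤ 6. From constraint 11: p ≤ 1. Hence s + p ≤ 7. But constraint 3 requires s + p = 9, and 9 > 7. Contradiction.

Unsatisfiable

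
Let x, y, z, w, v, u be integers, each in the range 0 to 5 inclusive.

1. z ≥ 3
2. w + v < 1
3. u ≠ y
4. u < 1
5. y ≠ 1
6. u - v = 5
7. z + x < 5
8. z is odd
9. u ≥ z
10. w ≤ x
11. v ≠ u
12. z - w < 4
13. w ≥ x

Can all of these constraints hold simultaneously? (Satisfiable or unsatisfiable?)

Unsatisfiable

From constraints 1 and 9: u ≥ z and z ≥ 3, so u ≥ 3. From constraint 4: u ≤ 0. But 0 < 3, so no value of u works.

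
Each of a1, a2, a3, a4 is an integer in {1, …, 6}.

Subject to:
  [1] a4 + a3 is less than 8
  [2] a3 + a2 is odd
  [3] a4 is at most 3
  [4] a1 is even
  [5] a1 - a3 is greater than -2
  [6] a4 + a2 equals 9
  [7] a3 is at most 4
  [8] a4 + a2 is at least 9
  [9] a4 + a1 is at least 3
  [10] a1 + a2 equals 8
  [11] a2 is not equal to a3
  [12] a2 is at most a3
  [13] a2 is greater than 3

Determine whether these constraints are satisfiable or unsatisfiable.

From constraint 3: a4 ≤ 3. From constraints 7 and 12: a2 ≤ a3 ≤ 4. Hence a4 + a2 ≤ 7. But constraint 8 requires a4 + a2 ≥ 9, and 9 > 7. Contradiction.

Unsatisfiable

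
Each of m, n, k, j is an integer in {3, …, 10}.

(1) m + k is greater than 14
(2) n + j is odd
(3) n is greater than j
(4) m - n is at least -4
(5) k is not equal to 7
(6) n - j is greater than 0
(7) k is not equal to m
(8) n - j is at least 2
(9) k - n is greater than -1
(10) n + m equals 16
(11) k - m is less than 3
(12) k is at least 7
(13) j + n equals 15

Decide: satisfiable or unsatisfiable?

Satisfiable

Try m = 7, n = 9, k = 9, j = 6.
Check constraint 1: m + k = 16; constraint 4: m - n = -2; constraint 6: n - j = 3. The remaining constraints are straightforward to verify.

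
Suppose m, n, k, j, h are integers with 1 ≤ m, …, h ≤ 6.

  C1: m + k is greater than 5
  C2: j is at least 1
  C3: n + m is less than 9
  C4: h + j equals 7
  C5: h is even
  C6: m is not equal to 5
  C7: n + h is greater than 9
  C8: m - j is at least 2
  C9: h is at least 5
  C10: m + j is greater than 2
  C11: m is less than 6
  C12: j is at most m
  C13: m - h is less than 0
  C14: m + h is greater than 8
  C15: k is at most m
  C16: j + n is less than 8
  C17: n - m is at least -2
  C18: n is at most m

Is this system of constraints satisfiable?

Try m = 4, n = 4, k = 4, j = 1, h = 6.
Check constraint 1: m + k = 8; constraint 3: n + m = 8. The remaining constraints are straightforward to verify.

Satisfiable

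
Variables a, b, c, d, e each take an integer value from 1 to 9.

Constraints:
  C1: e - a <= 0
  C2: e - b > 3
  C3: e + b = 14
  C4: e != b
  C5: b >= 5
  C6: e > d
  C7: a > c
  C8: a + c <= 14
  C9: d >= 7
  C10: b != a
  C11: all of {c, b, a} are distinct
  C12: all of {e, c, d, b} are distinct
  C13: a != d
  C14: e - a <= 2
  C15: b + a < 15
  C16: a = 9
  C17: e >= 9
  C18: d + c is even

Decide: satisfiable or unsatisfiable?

Setting (a, b, c, d, e) = (9, 5, 2, 8, 9) satisfies everything: constraint 1: e - a = 0; constraint 2: e - b = 4, and the others follow.

Satisfiable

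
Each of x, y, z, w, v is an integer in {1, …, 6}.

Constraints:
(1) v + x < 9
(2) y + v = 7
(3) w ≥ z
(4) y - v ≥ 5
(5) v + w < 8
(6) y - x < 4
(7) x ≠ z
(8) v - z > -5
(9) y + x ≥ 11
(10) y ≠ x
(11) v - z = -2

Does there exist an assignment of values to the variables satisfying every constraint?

Take x = 5, y = 6, z = 3, w = 4, v = 1. Then constraint 1: v + x = 6; constraint 2: y + v = 7, and every other listed constraint is also met.

Satisfiable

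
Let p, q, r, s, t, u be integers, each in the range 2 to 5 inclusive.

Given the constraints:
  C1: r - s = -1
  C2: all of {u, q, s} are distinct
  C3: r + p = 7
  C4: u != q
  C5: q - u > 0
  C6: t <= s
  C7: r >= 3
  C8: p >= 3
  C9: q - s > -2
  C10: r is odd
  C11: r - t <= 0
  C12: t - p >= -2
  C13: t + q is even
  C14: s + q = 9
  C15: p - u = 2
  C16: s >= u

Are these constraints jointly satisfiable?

Satisfiable

The assignment p = 4, q = 5, r = 3, s = 4, t = 3, u = 2 works:
  constraint 1 holds since r - s = -1.
  constraint 3 holds since r + p = 7.
  constraint 5 holds since q - u = 3.
The rest check out directly.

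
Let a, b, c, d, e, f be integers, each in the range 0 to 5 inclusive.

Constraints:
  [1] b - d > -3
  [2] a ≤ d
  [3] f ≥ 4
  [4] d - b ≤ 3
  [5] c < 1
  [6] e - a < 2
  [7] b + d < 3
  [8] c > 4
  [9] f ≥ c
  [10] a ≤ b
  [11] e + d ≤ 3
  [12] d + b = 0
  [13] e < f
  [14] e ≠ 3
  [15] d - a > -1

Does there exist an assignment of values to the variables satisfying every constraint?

Unsatisfiable

From constraint 8: c ≥ 5. From constraint 5: c ≤ 0. But 0 < 5, so no value of c works.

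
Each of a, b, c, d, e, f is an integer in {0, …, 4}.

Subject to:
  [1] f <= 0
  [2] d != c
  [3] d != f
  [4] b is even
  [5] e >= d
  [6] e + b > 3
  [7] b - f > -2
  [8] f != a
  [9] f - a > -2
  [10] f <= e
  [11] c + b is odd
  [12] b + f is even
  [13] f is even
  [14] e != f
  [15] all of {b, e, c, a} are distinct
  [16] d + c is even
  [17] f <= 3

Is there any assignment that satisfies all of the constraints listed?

Take a = 1, b = 0, c = 3, d = 1, e = 4, f = 0. Then constraint 6: e + b = 4; constraint 7: b - f = 0, and every other listed constraint is also met.

Satisfiable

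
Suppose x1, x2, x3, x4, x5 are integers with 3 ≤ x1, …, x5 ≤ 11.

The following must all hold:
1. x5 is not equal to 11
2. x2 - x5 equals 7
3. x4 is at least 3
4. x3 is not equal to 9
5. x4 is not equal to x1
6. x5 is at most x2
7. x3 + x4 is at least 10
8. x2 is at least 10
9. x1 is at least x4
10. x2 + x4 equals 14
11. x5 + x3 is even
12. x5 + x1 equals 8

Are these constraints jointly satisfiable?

Satisfiable

The assignment x1 = 4, x2 = 11, x3 = 10, x4 = 3, x5 = 4 works:
  constraint 2 holds since x2 - x5 = 7.
  constraint 7 holds since x3 + x4 = 13.
The rest check out directly.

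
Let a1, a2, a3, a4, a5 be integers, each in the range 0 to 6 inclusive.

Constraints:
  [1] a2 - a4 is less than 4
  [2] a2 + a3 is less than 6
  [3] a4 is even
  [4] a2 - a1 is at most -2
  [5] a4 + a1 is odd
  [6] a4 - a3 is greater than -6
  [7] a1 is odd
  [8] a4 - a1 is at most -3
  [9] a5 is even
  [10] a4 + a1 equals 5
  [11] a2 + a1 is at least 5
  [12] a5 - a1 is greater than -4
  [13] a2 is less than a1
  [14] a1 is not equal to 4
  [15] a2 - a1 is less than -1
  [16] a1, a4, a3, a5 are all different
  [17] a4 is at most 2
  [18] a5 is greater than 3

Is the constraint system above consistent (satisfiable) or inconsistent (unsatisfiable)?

Satisfiable

Take a1 = 5, a2 = 1, a3 = 3, a4 = 0, a5 = 4. Then constraint 1: a2 - a4 = 1; constraint 2: a2 + a3 = 4, and every other listed constraint is also met.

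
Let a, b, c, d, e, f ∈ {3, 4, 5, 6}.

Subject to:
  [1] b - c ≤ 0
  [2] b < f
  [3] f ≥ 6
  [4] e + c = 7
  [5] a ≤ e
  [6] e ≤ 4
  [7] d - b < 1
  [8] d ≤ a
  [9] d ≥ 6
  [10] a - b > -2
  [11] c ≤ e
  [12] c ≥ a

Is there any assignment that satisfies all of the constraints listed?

From constraints 8 and 9: a ≥ d and d ≥ 6, so a ≥ 6. From constraints 5 and 6: a ≤ e and e ≤ 4, so a ≤ 4. But 4 < 6, so no value of a works.

Unsatisfiable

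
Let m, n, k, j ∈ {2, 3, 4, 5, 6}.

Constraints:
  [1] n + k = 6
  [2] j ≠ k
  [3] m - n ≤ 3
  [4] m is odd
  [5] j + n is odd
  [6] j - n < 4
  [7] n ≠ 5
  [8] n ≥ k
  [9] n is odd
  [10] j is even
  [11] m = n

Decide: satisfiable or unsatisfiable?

Satisfiable

Setting (m, n, k, j) = (3, 3, 3, 6) satisfies everything: constraint 1: n + k = 6; constraint 3: m - n = 0, and the others follow.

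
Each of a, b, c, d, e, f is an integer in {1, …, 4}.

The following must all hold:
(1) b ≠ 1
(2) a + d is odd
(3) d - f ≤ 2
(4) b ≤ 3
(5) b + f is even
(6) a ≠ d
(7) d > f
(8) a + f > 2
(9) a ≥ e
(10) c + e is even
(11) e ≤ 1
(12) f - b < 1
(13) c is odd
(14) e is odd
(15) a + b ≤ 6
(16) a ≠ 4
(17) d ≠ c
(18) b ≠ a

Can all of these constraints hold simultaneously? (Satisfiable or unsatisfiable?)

Setting (a, b, c, d, e, f) = (1, 2, 1, 4, 1, 2) satisfies everything: constraint 3: d - f = 2; constraint 8: a + f = 3, and the others follow.

Satisfiable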